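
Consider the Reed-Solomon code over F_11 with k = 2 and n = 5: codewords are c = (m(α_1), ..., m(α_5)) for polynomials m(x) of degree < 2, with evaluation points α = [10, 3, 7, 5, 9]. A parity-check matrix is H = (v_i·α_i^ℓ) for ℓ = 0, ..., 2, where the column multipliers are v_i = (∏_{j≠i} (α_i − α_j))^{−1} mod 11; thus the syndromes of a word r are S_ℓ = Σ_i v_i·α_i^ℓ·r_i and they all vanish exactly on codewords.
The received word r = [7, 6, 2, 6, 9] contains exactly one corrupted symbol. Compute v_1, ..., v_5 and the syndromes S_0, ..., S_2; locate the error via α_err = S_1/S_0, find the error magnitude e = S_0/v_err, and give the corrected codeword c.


S = (3, 9, 5), error at position 2, error magnitude e = 7, c = [7, 10, 2, 6, 9].

Step 1: column multipliers v_i = (∏_{j≠i}(α_i − α_j))^{−1} mod 11.
  i = 1 (α = 10): (10−3)(10−7)(10−5)(10−9) = 7·3·5·1 = 105 ≡ 6, so v_1 = 6^{−1} = 2 (mod 11).
  i = 2 (α = 3): (3−10)(3−7)(3−5)(3−9) = (−7)·(−4)·(−2)·(−6) = 336 ≡ 6, so v_2 = 6^{−1} = 2 (mod 11).
  i = 3 (α = 7): (7−10)(7−3)(7−5)(7−9) = (−3)·4·2·(−2) = 48 ≡ 4, so v_3 = 4^{−1} = 3 (mod 11).
  i = 4 (α = 5): (5−10)(5−3)(5−7)(5−9) = (−5)·2·(−2)·(−4) = −80 ≡ 8, so v_4 = 8^{−1} = 7 (mod 11).
  i = 5 (α = 9): (9−10)(9−3)(9−7)(9−5) = (−1)·6·2·4 = −48 ≡ 7, so v_5 = 7^{−1} = 8 (mod 11).
  v = [2, 2, 3, 7, 8].
Step 2: syndromes of r = [7, 6, 2, 6, 9] (all sums mod 11).
  S_0 = Σ v_i r_i = 2·7 + 2·6 + 3·2 + 7·6 + 8·9 = 146 ≡ 3.
  S_1 = Σ v_i α_i r_i = 2·10·7 + 2·3·6 + 3·7·2 + 7·5·6 + 8·9·9 = 1076 ≡ 9.
  α_i^2 mod 11 = [1, 9, 5, 3, 4].
  S_2 = Σ v_i α_i^2 r_i = 2·1·7 + 2·9·6 + 3·5·2 + 7·3·6 + 8·4·9 = 566 ≡ 5.
  S = (3, 9, 5) ≠ 0, so r is not a codeword (an error is present).
Step 3: locate the error. For a single error e at position i, S_ℓ = v_i·e·α_i^ℓ, so α_err = S_1/S_0.
  S_0^{−1} = 3^{−1} = 4 (mod 11), so α_err = 9·4 = 36 ≡ 3 = α_2. Error position i = 2.
  Consistency check: S_2/S_1 = 5·5 = 25 ≡ 3 = α_err ✓ (single-error assumption holds).
Step 4: error magnitude e = S_0/v_2 = S_0·∏_{j≠2}(α_2 − α_j) = 3·6 = 18 ≡ 7 (mod 11).
Step 5: correct position 2: c_2 = r_2 − e = 6 − 7 ≡ 10 (mod 11). Hence c = [7, 10, 2, 6, 9].
  Check: interpolating c through the α_i gives m(x) = 5 + 9·x (degree < 2) with m(α_i) = c_i for every i, so c is indeed a codeword.


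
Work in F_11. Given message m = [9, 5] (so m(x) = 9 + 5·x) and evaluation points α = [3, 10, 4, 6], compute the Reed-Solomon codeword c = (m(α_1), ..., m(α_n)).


c = [2, 4, 7, 6]

Message polynomial: m(x) = 9 + 5·x (mod 11).
For each evaluation point α_i, compute m(α_i) mod 11:
  α_1 = 3: Horner steps 5 → 2, so m(3) = 2.
  α_2 = 10: Horner steps 5 → 4, so m(10) = 4.
  α_3 = 4: Horner steps 5 → 7, so m(4) = 7.
  α_4 = 6: Horner steps 5 → 6, so m(6) = 6.
Codeword c = [2, 4, 7, 6] ∈ F_11^4.


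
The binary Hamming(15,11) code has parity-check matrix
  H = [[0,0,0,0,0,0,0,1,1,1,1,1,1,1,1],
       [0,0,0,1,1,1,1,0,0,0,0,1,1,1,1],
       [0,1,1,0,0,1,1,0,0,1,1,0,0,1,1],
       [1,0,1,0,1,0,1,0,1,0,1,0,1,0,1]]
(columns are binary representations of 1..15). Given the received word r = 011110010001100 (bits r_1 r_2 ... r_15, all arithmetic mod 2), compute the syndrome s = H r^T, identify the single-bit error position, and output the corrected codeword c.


s = (1, 0, 0, 1)^T, error position = 9, corrected codeword c = 011110011001100

Compute s = H r^T mod 2 one row at a time:
  s_1 = 1 + 0 + 0 + 0 + 1 + 1 + 0 + 0 = 3 ≡ 1 (mod 2).
  s_2 = 1 + 1 + 0 + 0 + 1 + 1 + 0 + 0 = 4 ≡ 0 (mod 2).
  s_3 = 1 + 1 + 0 + 0 + 0 + 0 + 0 + 0 = 2 ≡ 0 (mod 2).
  s_4 = 0 + 1 + 1 + 0 + 0 + 0 + 1 + 0 = 3 ≡ 1 (mod 2).
s = (1, 0, 0, 1)^T — this equals column 9 of H (binary 1001), so error is at position 9.
Correct: flip bit 9 of r = 011110010001100 to get c = 011110011001100.


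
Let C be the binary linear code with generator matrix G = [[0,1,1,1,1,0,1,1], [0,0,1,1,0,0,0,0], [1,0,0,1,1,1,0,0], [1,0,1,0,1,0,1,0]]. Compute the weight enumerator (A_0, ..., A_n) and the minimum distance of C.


Weight distribution: A_0 = 1, A_2 = 2, A_4 = 9, A_6 = 4. Minimum distance d = 2.

Enumerate all 2^4 = 16 messages m ∈ F_2^4.
For each, compute codeword c = mG in F_2^8, then tally its weight.
  m = 0000 → c = 00000000, weight = 0.
  m = 1000 → c = 01111011, weight = 6.
  m = 0100 → c = 00110000, weight = 2.
  m = 1100 → c = 01001011, weight = 4.
  m = 0010 → c = 10011100, weight = 4.
  m = 1010 → c = 11100111, weight = 6.
  m = 0110 → c = 10101100, weight = 4.
  m = 1110 → c = 11010111, weight = 6.
  m = 0001 → c = 10101010, weight = 4.
  m = 1001 → c = 11010001, weight = 4.
  m = 0101 → c = 10011010, weight = 4.
  m = 1101 → c = 11100001, weight = 4.
  m = 0011 → c = 00110110, weight = 4.
  m = 1011 → c = 01001101, weight = 4.
  m = 0111 → c = 00000110, weight = 2.
  m = 1111 → c = 01111101, weight = 6.
Tally weights:
  weight 0: 1 codewords.
  weight 2: 2 codewords.
  weight 4: 9 codewords.
  weight 6: 4 codewords.
Minimum distance d = smallest w > 0 with A_w > 0 = 2.
Sanity: Σ A_w = 16 = 2^4 = 16 ✓.


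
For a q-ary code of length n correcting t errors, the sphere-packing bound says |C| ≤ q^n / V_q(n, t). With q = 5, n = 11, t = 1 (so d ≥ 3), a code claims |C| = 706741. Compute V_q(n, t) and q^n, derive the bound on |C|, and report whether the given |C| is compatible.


V_q(n, t) = 45, q^n = 48828125, Hamming bound = 1085069, |C| = 706741 ≤ bound (satisfied).

Step 1: Compute V_q(n, t) = Σ_{j=0}^1 C(n, j) (q−1)^j.
  j = 0: C(11,0)·(4)^0 = 1·1 = 1.
  j = 1: C(11,1)·(4)^1 = 11·4 = 44.
  V_q(n, t) = 1 + 44 = 45.
Step 2: q^n = 5^11 = 48828125.
Step 3: Hamming bound ⌊q^n / V_q(n,t)⌋ = ⌊48828125/45⌋ = 1085069.
Step 4: Compare |C| = 706741 to 1085069: satisfied.
The claimed |C| lies below the Hamming bound.


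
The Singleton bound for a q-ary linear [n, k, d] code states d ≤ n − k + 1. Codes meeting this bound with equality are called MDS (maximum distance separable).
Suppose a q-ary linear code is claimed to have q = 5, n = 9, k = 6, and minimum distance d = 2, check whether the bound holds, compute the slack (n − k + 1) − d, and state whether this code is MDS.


Singleton RHS = n − k + 1 = 4, slack = 2, bound satisfied, not MDS.

Singleton bound: d ≤ n − k + 1.
Here n = 9, k = 6, so n − k + 1 = 4.
Given d = 2, check d ≤ 4: YES.
Slack = (n − k + 1) − d = 2.
The code is NOT MDS (slack = 2 > 0).
Description: the claimed parameters are [9, 6, 2]_5; such a code would be non-MDS.


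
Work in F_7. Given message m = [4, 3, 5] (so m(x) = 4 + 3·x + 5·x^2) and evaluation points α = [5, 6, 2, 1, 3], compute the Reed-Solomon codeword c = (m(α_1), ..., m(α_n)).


c = [4, 6, 2, 5, 2]

Message polynomial: m(x) = 4 + 3·x + 5·x^2 (mod 7).
For each evaluation point α_i, compute m(α_i) mod 7:
  α_1 = 5: Horner steps 5 → 0 → 4, so m(5) = 4.
  α_2 = 6: Horner steps 5 → 5 → 6, so m(6) = 6.
  α_3 = 2: Horner steps 5 → 6 → 2, so m(2) = 2.
  α_4 = 1: Horner steps 5 → 1 → 5, so m(1) = 5.
  α_5 = 3: Horner steps 5 → 4 → 2, so m(3) = 2.
Codeword c = [4, 6, 2, 5, 2] ∈ F_7^5.


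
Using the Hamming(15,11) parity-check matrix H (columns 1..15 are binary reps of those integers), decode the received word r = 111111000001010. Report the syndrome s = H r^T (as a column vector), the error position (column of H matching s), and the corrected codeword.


s = (0, 1, 0, 1)^T, error position = 5, corrected codeword c = 111101000001010

Compute s = H r^T mod 2 one row at a time:
  s_1 = 0 + 0 + 0 + 0 + 1 + 0 + 1 + 0 = 2 ≡ 0 (mod 2).
  s_2 = 1 + 1 + 1 + 0 + 1 + 0 + 1 + 0 = 5 ≡ 1 (mod 2).
  s_3 = 1 + 1 + 1 + 0 + 0 + 0 + 1 + 0 = 4 ≡ 0 (mod 2).
  s_4 = 1 + 1 + 1 + 0 + 0 + 0 + 0 + 0 = 3 ≡ 1 (mod 2).
s = (0, 1, 0, 1)^T — this equals column 5 of H (binary 0101), so error is at position 5.
Correct: flip bit 5 of r = 111111000001010 to get c = 111101000001010.


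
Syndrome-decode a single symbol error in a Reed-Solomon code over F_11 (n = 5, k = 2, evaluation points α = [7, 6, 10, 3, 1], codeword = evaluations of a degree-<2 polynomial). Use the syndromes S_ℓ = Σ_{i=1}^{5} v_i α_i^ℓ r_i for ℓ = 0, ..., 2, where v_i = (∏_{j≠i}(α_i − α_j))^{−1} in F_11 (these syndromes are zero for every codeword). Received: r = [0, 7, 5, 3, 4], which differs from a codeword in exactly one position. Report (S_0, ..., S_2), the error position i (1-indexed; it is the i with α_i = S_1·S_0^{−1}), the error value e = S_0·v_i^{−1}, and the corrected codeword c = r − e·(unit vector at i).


S = (2, 3, 10), error at position 1, error magnitude e = 10, c = [1, 7, 5, 3, 4].

Step 1: column multipliers v_i = (∏_{j≠i}(α_i − α_j))^{−1} mod 11.
  i = 1 (α = 7): (7−6)(7−10)(7−3)(7−1) = 1·(−3)·4·6 = −72 ≡ 5, so v_1 = 5^{−1} = 9 (mod 11).
  i = 2 (α = 6): (6−7)(6−10)(6−3)(6−1) = (−1)·(−4)·3·5 = 60 ≡ 5, so v_2 = 5^{−1} = 9 (mod 11).
  i = 3 (α = 10): (10−7)(10−6)(10−3)(10−1) = 3·4·7·9 = 756 ≡ 8, so v_3 = 8^{−1} = 7 (mod 11).
  i = 4 (α = 3): (3−7)(3−6)(3−10)(3−1) = (−4)·(−3)·(−7)·2 = −168 ≡ 8, so v_4 = 8^{−1} = 7 (mod 11).
  i = 5 (α = 1): (1−7)(1−6)(1−10)(1−3) = (−6)·(−5)·(−9)·(−2) = 540 ≡ 1, so v_5 = 1^{−1} = 1 (mod 11).
  v = [9, 9, 7, 7, 1].
Step 2: syndromes of r = [0, 7, 5, 3, 4] (all sums mod 11).
  S_0 = Σ v_i r_i = 9·0 + 9·7 + 7·5 + 7·3 + 1·4 = 123 ≡ 2.
  S_1 = Σ v_i α_i r_i = 9·7·0 + 9·6·7 + 7·10·5 + 7·3·3 + 1·1·4 = 795 ≡ 3.
  α_i^2 mod 11 = [5, 3, 1, 9, 1].
  S_2 = Σ v_i α_i^2 r_i = 9·5·0 + 9·3·7 + 7·1·5 + 7·9·3 + 1·1·4 = 417 ≡ 10.
  S = (2, 3, 10) ≠ 0, so r is not a codeword (an error is present).
Step 3: locate the error. For a single error e at position i, S_ℓ = v_i·e·α_i^ℓ, so α_err = S_1/S_0.
  S_0^{−1} = 2^{−1} = 6 (mod 11), so α_err = 3·6 = 18 ≡ 7 = α_1. Error position i = 1.
  Consistency check: S_2/S_1 = 10·4 = 40 ≡ 7 = α_err ✓ (single-error assumption holds).
Step 4: error magnitude e = S_0/v_1 = S_0·∏_{j≠1}(α_1 − α_j) = 2·5 = 10 ≡ 10 (mod 11).
Step 5: correct position 1: c_1 = r_1 − e = 0 − 10 ≡ 1 (mod 11). Hence c = [1, 7, 5, 3, 4].
  Check: interpolating c through the α_i gives m(x) = 10 + 5·x (degree < 2) with m(α_i) = c_i for every i, so c is indeed a codeword.


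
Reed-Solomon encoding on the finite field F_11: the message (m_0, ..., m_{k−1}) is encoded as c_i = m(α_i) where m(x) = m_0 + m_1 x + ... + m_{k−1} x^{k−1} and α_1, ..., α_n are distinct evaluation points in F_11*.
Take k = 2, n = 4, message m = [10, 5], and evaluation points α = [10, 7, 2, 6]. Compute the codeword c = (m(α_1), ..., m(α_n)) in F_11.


c = [5, 1, 9, 7]

Message polynomial: m(x) = 10 + 5·x (mod 11).
For each evaluation point α_i, compute m(α_i) mod 11:
  α_1 = 10: Horner steps 5 → 5, so m(10) = 5.
  α_2 = 7: Horner steps 5 → 1, so m(7) = 1.
  α_3 = 2: Horner steps 5 → 9, so m(2) = 9.
  α_4 = 6: Horner steps 5 → 7, so m(6) = 7.
Codeword c = [5, 1, 9, 7] ∈ F_11^4.


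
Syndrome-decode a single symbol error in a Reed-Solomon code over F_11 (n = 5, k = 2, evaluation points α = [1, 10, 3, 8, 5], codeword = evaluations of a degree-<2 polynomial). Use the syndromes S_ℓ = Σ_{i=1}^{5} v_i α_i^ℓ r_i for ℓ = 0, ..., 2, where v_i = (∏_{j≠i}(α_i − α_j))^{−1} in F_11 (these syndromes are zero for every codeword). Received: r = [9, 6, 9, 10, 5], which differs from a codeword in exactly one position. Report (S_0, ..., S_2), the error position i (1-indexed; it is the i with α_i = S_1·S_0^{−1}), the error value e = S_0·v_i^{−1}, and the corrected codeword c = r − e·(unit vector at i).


S = (2, 2, 2), error at position 1, error magnitude e = 7, c = [2, 6, 9, 10, 5].

Step 1: column multipliers v_i = (∏_{j≠i}(α_i − α_j))^{−1} mod 11.
  i = 1 (α = 1): (1−10)(1−3)(1−8)(1−5) = (−9)·(−2)·(−7)·(−4) = 504 ≡ 9, so v_1 = 9^{−1} = 5 (mod 11).
  i = 2 (α = 10): (10−1)(10−3)(10−8)(10−5) = 9·7·2·5 = 630 ≡ 3, so v_2 = 3^{−1} = 4 (mod 11).
  i = 3 (α = 3): (3−1)(3−10)(3−8)(3−5) = 2·(−7)·(−5)·(−2) = −140 ≡ 3, so v_3 = 3^{−1} = 4 (mod 11).
  i = 4 (α = 8): (8−1)(8−10)(8−3)(8−5) = 7·(−2)·5·3 = −210 ≡ 10, so v_4 = 10^{−1} = 10 (mod 11).
  i = 5 (α = 5): (5−1)(5−10)(5−3)(5−8) = 4·(−5)·2·(−3) = 120 ≡ 10, so v_5 = 10^{−1} = 10 (mod 11).
  v = [5, 4, 4, 10, 10].
Step 2: syndromes of r = [9, 6, 9, 10, 5] (all sums mod 11).
  S_0 = Σ v_i r_i = 5·9 + 4·6 + 4·9 + 10·10 + 10·5 = 255 ≡ 2.
  S_1 = Σ v_i α_i r_i = 5·1·9 + 4·10·6 + 4·3·9 + 10·8·10 + 10·5·5 = 1443 ≡ 2.
  α_i^2 mod 11 = [1, 1, 9, 9, 3].
  S_2 = Σ v_i α_i^2 r_i = 5·1·9 + 4·1·6 + 4·9·9 + 10·9·10 + 10·3·5 = 1443 ≡ 2.
  S = (2, 2, 2) ≠ 0, so r is not a codeword (an error is present).
Step 3: locate the error. For a single error e at position i, S_ℓ = v_i·e·α_i^ℓ, so α_err = S_1/S_0.
  S_0^{−1} = 2^{−1} = 6 (mod 11), so α_err = 2·6 = 12 ≡ 1 = α_1. Error position i = 1.
  Consistency check: S_2/S_1 = 2·6 = 12 ≡ 1 = α_err ✓ (single-error assumption holds).
Step 4: error magnitude e = S_0/v_1 = S_0·∏_{j≠1}(α_1 − α_j) = 2·9 = 18 ≡ 7 (mod 11).
Step 5: correct position 1: c_1 = r_1 − e = 9 − 7 ≡ 2 (mod 11). Hence c = [2, 6, 9, 10, 5].
  Check: interpolating c through the α_i gives m(x) = 4 + 9·x (degree < 2) with m(α_i) = c_i for every i, so c is indeed a codeword.


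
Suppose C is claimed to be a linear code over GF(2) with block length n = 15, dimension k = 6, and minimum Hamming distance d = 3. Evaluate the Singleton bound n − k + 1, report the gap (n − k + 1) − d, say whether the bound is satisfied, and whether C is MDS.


Singleton RHS = n − k + 1 = 10, slack = 7, bound satisfied, not MDS.

Singleton bound: d ≤ n − k + 1.
Here n = 15, k = 6, so n − k + 1 = 10.
Given d = 3, check d ≤ 10: YES.
Slack = (n − k + 1) − d = 7.
The code is NOT MDS (slack = 7 > 0).
Description: the claimed parameters are [15, 6, 3]_2; such a code would be non-MDS.


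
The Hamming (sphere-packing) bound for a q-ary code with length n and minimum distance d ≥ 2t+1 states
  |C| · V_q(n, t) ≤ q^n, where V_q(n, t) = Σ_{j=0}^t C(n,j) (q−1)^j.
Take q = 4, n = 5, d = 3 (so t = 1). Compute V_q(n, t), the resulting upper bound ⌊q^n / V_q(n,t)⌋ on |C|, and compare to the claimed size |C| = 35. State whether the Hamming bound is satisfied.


V_q(n, t) = 16, q^n = 1024, Hamming bound = 64, |C| = 35 ≤ bound (satisfied).

Step 1: Compute V_q(n, t) = Σ_{j=0}^1 C(n, j) (q−1)^j.
  j = 0: C(5,0)·(3)^0 = 1·1 = 1.
  j = 1: C(5,1)·(3)^1 = 5·3 = 15.
  V_q(n, t) = 1 + 15 = 16.
Step 2: q^n = 4^5 = 1024.
Step 3: Hamming bound ⌊q^n / V_q(n,t)⌋ = ⌊1024/16⌋ = 64.
Step 4: Compare |C| = 35 to 64: satisfied.
The claimed |C| lies below the Hamming bound.


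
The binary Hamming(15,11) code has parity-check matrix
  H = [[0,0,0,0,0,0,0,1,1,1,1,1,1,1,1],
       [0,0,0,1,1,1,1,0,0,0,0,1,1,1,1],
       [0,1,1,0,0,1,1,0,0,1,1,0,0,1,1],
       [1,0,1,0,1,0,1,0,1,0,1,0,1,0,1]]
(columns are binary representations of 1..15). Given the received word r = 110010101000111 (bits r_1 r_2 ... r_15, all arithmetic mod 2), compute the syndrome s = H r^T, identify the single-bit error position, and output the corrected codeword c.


s = (0, 1, 0, 0)^T, error position = 4, corrected codeword c = 110110101000111

Compute s = H r^T mod 2 one row at a time:
  s_1 = 0 + 1 + 0 + 0 + 0 + 1 + 1 + 1 = 4 ≡ 0 (mod 2).
  s_2 = 0 + 1 + 0 + 1 + 0 + 1 + 1 + 1 = 5 ≡ 1 (mod 2).
  s_3 = 1 + 0 + 0 + 1 + 0 + 0 + 1 + 1 = 4 ≡ 0 (mod 2).
  s_4 = 1 + 0 + 1 + 1 + 1 + 0 + 1 + 1 = 6 ≡ 0 (mod 2).
s = (0, 1, 0, 0)^T — this equals column 4 of H (binary 0100), so error is at position 4.
Correct: flip bit 4 of r = 110010101000111 to get c = 110110101000111.


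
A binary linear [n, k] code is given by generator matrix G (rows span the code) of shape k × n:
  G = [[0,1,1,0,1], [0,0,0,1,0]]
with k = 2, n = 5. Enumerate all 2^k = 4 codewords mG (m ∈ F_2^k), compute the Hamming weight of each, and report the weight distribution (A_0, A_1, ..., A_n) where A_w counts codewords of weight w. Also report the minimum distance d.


Weight distribution: A_0 = 1, A_1 = 1, A_3 = 1, A_4 = 1. Minimum distance d = 1.

Enumerate all 2^2 = 4 messages m ∈ F_2^2.
For each, compute codeword c = mG in F_2^5, then tally its weight.
  m = 00 → c = 00000, weight = 0.
  m = 10 → c = 01101, weight = 3.
  m = 01 → c = 00010, weight = 1.
  m = 11 → c = 01111, weight = 4.
Tally weights:
  weight 0: 1 codewords.
  weight 1: 1 codewords.
  weight 3: 1 codewords.
  weight 4: 1 codewords.
Minimum distance d = smallest w > 0 with A_w > 0 = 1.
Sanity: Σ A_w = 4 = 2^2 = 4 ✓.


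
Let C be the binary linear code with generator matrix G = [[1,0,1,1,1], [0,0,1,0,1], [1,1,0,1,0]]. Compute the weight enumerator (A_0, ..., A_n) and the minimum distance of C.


Weight distribution: A_0 = 1, A_1 = 1, A_2 = 2, A_3 = 2, A_4 = 1, A_5 = 1. Minimum distance d = 1.

Enumerate all 2^3 = 8 messages m ∈ F_2^3.
For each, compute codeword c = mG in F_2^5, then tally its weight.
  m = 000 → c = 00000, weight = 0.
  m = 100 → c = 10111, weight = 4.
  m = 010 → c = 00101, weight = 2.
  m = 110 → c = 10010, weight = 2.
  m = 001 → c = 11010, weight = 3.
  m = 101 → c = 01101, weight = 3.
  m = 011 → c = 11111, weight = 5.
  m = 111 → c = 01000, weight = 1.
Tally weights:
  weight 0: 1 codewords.
  weight 1: 1 codewords.
  weight 2: 2 codewords.
  weight 3: 2 codewords.
  weight 4: 1 codewords.
  weight 5: 1 codewords.
Minimum distance d = smallest w > 0 with A_w > 0 = 1.
Sanity: Σ A_w = 8 = 2^3 = 8 ✓.


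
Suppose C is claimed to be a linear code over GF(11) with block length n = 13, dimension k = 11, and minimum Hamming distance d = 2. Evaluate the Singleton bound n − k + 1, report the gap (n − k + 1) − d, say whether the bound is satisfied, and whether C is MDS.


Singleton RHS = n − k + 1 = 3, slack = 1, bound satisfied, not MDS.

Singleton bound: d ≤ n − k + 1.
Here n = 13, k = 11, so n − k + 1 = 3.
Given d = 2, check d ≤ 3: YES.
Slack = (n − k + 1) − d = 1.
The code is NOT MDS (slack = 1 > 0).
Description: the claimed parameters are [13, 11, 2]_11; such a code would be non-MDS.


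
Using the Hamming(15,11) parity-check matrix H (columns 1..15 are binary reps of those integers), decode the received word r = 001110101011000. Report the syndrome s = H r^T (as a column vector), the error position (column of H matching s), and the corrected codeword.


s = (1, 0, 1, 1)^T, error position = 11, corrected codeword c = 001110101001000

Compute s = H r^T mod 2 one row at a time:
  s_1 = 0 + 1 + 0 + 1 + 1 + 0 + 0 + 0 = 3 ≡ 1 (mod 2).
  s_2 = 1 + 1 + 0 + 1 + 1 + 0 + 0 + 0 = 4 ≡ 0 (mod 2).
  s_3 = 0 + 1 + 0 + 1 + 0 + 1 + 0 + 0 = 3 ≡ 1 (mod 2).
  s_4 = 0 + 1 + 1 + 1 + 1 + 1 + 0 + 0 = 5 ≡ 1 (mod 2).
s = (1, 0, 1, 1)^T — this equals column 11 of H (binary 1011), so error is at position 11.
Correct: flip bit 11 of r = 001110101011000 to get c = 001110101001000.


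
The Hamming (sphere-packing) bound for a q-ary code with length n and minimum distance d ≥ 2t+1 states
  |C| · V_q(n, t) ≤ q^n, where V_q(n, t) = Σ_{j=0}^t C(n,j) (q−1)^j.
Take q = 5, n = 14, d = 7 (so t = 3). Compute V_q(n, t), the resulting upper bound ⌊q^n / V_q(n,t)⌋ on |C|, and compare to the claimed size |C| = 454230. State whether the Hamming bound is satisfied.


V_q(n, t) = 24809, q^n = 6103515625, Hamming bound = 246020, |C| = 454230 > bound (violated).

Step 1: Compute V_q(n, t) = Σ_{j=0}^3 C(n, j) (q−1)^j.
  j = 0: C(14,0)·(4)^0 = 1·1 = 1.
  j = 1: C(14,1)·(4)^1 = 14·4 = 56.
  j = 2: C(14,2)·(4)^2 = 91·16 = 1456.
  j = 3: C(14,3)·(4)^3 = 364·64 = 23296.
  V_q(n, t) = 1 + 56 + 1456 + 23296 = 24809.
Step 2: q^n = 5^14 = 6103515625.
Step 3: Hamming bound ⌊q^n / V_q(n,t)⌋ = ⌊6103515625/24809⌋ = 246020.
Step 4: Compare |C| = 454230 to 246020: violated.
The claimed |C| lies above the Hamming bound, so no 5-ary code of length 14 with d ≥ 7 can have 454230 codewords.


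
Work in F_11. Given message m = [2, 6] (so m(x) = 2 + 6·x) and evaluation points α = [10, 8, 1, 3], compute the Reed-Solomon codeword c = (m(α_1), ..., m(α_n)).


c = [7, 6, 8, 9]

Message polynomial: m(x) = 2 + 6·x (mod 11).
For each evaluation point α_i, compute m(α_i) mod 11:
  α_1 = 10: Horner steps 6 → 7, so m(10) = 7.
  α_2 = 8: Horner steps 6 → 6, so m(8) = 6.
  α_3 = 1: Horner steps 6 → 8, so m(1) = 8.
  α_4 = 3: Horner steps 6 → 9, so m(3) = 9.
Codeword c = [7, 6, 8, 9] ∈ F_11^4.


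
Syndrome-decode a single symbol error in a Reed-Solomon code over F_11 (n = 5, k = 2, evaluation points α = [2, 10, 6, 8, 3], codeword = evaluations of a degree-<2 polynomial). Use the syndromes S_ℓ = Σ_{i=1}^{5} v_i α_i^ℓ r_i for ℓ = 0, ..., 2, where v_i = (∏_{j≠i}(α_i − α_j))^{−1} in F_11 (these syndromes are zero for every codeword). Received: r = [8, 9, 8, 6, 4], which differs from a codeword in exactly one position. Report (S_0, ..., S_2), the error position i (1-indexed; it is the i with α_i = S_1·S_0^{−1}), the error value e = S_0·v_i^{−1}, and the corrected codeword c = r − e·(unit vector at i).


S = (2, 1, 6), error at position 3, error magnitude e = 5, c = [8, 9, 3, 6, 4].

Step 1: column multipliers v_i = (∏_{j≠i}(α_i − α_j))^{−1} mod 11.
  i = 1 (α = 2): (2−10)(2−6)(2−8)(2−3) = (−8)·(−4)·(−6)·(−1) = 192 ≡ 5, so v_1 = 5^{−1} = 9 (mod 11).
  i = 2 (α = 10): (10−2)(10−6)(10−8)(10−3) = 8·4·2·7 = 448 ≡ 8, so v_2 = 8^{−1} = 7 (mod 11).
  i = 3 (α = 6): (6−2)(6−10)(6−8)(6−3) = 4·(−4)·(−2)·3 = 96 ≡ 8, so v_3 = 8^{−1} = 7 (mod 11).
  i = 4 (α = 8): (8−2)(8−10)(8−6)(8−3) = 6·(−2)·2·5 = −120 ≡ 1, so v_4 = 1^{−1} = 1 (mod 11).
  i = 5 (α = 3): (3−2)(3−10)(3−6)(3−8) = 1·(−7)·(−3)·(−5) = −105 ≡ 5, so v_5 = 5^{−1} = 9 (mod 11).
  v = [9, 7, 7, 1, 9].
Step 2: syndromes of r = [8, 9, 8, 6, 4] (all sums mod 11).
  S_0 = Σ v_i r_i = 9·8 + 7·9 + 7·8 + 1·6 + 9·4 = 233 ≡ 2.
  S_1 = Σ v_i α_i r_i = 9·2·8 + 7·10·9 + 7·6·8 + 1·8·6 + 9·3·4 = 1266 ≡ 1.
  α_i^2 mod 11 = [4, 1, 3, 9, 9].
  S_2 = Σ v_i α_i^2 r_i = 9·4·8 + 7·1·9 + 7·3·8 + 1·9·6 + 9·9·4 = 897 ≡ 6.
  S = (2, 1, 6) ≠ 0, so r is not a codeword (an error is present).
Step 3: locate the error. For a single error e at position i, S_ℓ = v_i·e·α_i^ℓ, so α_err = S_1/S_0.
  S_0^{−1} = 2^{−1} = 6 (mod 11), so α_err = 1·6 = 6 ≡ 6 = α_3. Error position i = 3.
  Consistency check: S_2/S_1 = 6·1 = 6 ≡ 6 = α_err ✓ (single-error assumption holds).
Step 4: error magnitude e = S_0/v_3 = S_0·∏_{j≠3}(α_3 − α_j) = 2·8 = 16 ≡ 5 (mod 11).
Step 5: correct position 3: c_3 = r_3 − e = 8 − 5 ≡ 3 (mod 11). Hence c = [8, 9, 3, 6, 4].
  Check: interpolating c through the α_i gives m(x) = 5 + 7·x (degree < 2) with m(α_i) = c_i for every i, so c is indeed a codeword.


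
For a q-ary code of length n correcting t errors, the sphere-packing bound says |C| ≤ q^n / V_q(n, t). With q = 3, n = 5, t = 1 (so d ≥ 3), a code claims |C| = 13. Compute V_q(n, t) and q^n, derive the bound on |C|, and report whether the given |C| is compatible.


V_q(n, t) = 11, q^n = 243, Hamming bound = 22, |C| = 13 ≤ bound (satisfied).

Step 1: Compute V_q(n, t) = Σ_{j=0}^1 C(n, j) (q−1)^j.
  j = 0: C(5,0)·(2)^0 = 1·1 = 1.
  j = 1: C(5,1)·(2)^1 = 5·2 = 10.
  V_q(n, t) = 1 + 10 = 11.
Step 2: q^n = 3^5 = 243.
Step 3: Hamming bound ⌊q^n / V_q(n,t)⌋ = ⌊243/11⌋ = 22.
Step 4: Compare |C| = 13 to 22: satisfied.
The claimed |C| lies below the Hamming bound.


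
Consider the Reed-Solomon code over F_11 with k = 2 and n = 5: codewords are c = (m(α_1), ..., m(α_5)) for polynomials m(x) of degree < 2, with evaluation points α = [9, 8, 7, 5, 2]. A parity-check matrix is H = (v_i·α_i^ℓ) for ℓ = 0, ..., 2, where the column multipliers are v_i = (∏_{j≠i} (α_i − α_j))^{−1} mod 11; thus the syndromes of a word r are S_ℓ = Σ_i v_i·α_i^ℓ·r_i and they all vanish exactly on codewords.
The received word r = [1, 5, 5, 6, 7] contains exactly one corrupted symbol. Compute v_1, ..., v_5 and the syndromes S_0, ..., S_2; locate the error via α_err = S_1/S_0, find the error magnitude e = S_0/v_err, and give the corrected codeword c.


S = (2, 3, 10), error at position 3, error magnitude e = 7, c = [1, 5, 9, 6, 7].

Step 1: column multipliers v_i = (∏_{j≠i}(α_i − α_j))^{−1} mod 11.
  i = 1 (α = 9): (9−8)(9−7)(9−5)(9−2) = 1·2·4·7 = 56 ≡ 1, so v_1 = 1^{−1} = 1 (mod 11).
  i = 2 (α = 8): (8−9)(8−7)(8−5)(8−2) = (−1)·1·3·6 = −18 ≡ 4, so v_2 = 4^{−1} = 3 (mod 11).
  i = 3 (α = 7): (7−9)(7−8)(7−5)(7−2) = (−2)·(−1)·2·5 = 20 ≡ 9, so v_3 = 9^{−1} = 5 (mod 11).
  i = 4 (α = 5): (5−9)(5−8)(5−7)(5−2) = (−4)·(−3)·(−2)·3 = −72 ≡ 5, so v_4 = 5^{−1} = 9 (mod 11).
  i = 5 (α = 2): (2−9)(2−8)(2−7)(2−5) = (−7)·(−6)·(−5)·(−3) = 630 ≡ 3, so v_5 = 3^{−1} = 4 (mod 11).
  v = [1, 3, 5, 9, 4].
Step 2: syndromes of r = [1, 5, 5, 6, 7] (all sums mod 11).
  S_0 = Σ v_i r_i = 1·1 + 3·5 + 5·5 + 9·6 + 4·7 = 123 ≡ 2.
  S_1 = Σ v_i α_i r_i = 1·9·1 + 3·8·5 + 5·7·5 + 9·5·6 + 4·2·7 = 630 ≡ 3.
  α_i^2 mod 11 = [4, 9, 5, 3, 4].
  S_2 = Σ v_i α_i^2 r_i = 1·4·1 + 3·9·5 + 5·5·5 + 9·3·6 + 4·4·7 = 538 ≡ 10.
  S = (2, 3, 10) ≠ 0, so r is not a codeword (an error is present).
Step 3: locate the error. For a single error e at position i, S_ℓ = v_i·e·α_i^ℓ, so α_err = S_1/S_0.
  S_0^{−1} = 2^{−1} = 6 (mod 11), so α_err = 3·6 = 18 ≡ 7 = α_3. Error position i = 3.
  Consistency check: S_2/S_1 = 10·4 = 40 ≡ 7 = α_err ✓ (single-error assumption holds).
Step 4: error magnitude e = S_0/v_3 = S_0·∏_{j≠3}(α_3 − α_j) = 2·9 = 18 ≡ 7 (mod 11).
Step 5: correct position 3: c_3 = r_3 − e = 5 − 7 ≡ 9 (mod 11). Hence c = [1, 5, 9, 6, 7].
  Check: interpolating c through the α_i gives m(x) = 4 + 7·x (degree < 2) with m(α_i) = c_i for every i, so c is indeed a codeword.


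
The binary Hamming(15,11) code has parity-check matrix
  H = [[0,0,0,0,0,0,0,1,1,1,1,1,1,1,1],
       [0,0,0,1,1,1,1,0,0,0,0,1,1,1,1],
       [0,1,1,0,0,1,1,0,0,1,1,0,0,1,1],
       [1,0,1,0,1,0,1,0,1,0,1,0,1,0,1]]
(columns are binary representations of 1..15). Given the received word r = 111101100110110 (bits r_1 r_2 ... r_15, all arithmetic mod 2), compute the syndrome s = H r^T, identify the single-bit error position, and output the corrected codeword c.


s = (0, 1, 1, 1)^T, error position = 7, corrected codeword c = 111101000110110

Compute s = H r^T mod 2 one row at a time:
  s_1 = 0 + 0 + 1 + 1 + 0 + 1 + 1 + 0 = 4 ≡ 0 (mod 2).
  s_2 = 1 + 0 + 1 + 1 + 0 + 1 + 1 + 0 = 5 ≡ 1 (mod 2).
  s_3 = 1 + 1 + 1 + 1 + 1 + 1 + 1 + 0 = 7 ≡ 1 (mod 2).
  s_4 = 1 + 1 + 0 + 1 + 0 + 1 + 1 + 0 = 5 ≡ 1 (mod 2).
s = (0, 1, 1, 1)^T — this equals column 7 of H (binary 0111), so error is at position 7.
Correct: flip bit 7 of r = 111101100110110 to get c = 111101000110110.


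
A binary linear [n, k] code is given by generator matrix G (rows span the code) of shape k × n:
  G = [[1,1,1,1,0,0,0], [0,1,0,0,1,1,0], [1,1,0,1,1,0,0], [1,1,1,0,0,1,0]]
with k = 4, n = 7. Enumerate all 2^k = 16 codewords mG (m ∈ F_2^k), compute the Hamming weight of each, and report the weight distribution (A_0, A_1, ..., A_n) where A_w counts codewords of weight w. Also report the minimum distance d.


Weight distribution: A_0 = 1, A_1 = 1, A_2 = 2, A_3 = 6, A_4 = 5, A_5 = 1. Minimum distance d = 1.

Enumerate all 2^4 = 16 messages m ∈ F_2^4.
For each, compute codeword c = mG in F_2^7, then tally its weight.
  m = 0000 → c = 0000000, weight = 0.
  m = 1000 → c = 1111000, weight = 4.
  m = 0100 → c = 0100110, weight = 3.
  m = 1100 → c = 1011110, weight = 5.
  m = 0010 → c = 1101100, weight = 4.
  m = 1010 → c = 0010100, weight = 2.
  m = 0110 → c = 1001010, weight = 3.
  m = 1110 → c = 0110010, weight = 3.
  m = 0001 → c = 1110010, weight = 4.
  m = 1001 → c = 0001010, weight = 2.
  m = 0101 → c = 1010100, weight = 3.
  m = 1101 → c = 0101100, weight = 3.
  m = 0011 → c = 0011110, weight = 4.
  m = 1011 → c = 1100110, weight = 4.
  m = 0111 → c = 0111000, weight = 3.
  m = 1111 → c = 1000000, weight = 1.
Tally weights:
  weight 0: 1 codewords.
  weight 1: 1 codewords.
  weight 2: 2 codewords.
  weight 3: 6 codewords.
  weight 4: 5 codewords.
  weight 5: 1 codewords.
Minimum distance d = smallest w > 0 with A_w > 0 = 1.
Sanity: Σ A_w = 16 = 2^4 = 16 ✓.


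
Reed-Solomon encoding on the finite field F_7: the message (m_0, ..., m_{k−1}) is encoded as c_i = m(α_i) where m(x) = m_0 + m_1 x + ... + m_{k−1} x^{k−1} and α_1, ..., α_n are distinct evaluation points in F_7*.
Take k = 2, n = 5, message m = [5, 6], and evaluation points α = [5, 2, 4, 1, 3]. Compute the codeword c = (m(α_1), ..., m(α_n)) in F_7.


c = [0, 3, 1, 4, 2]

Message polynomial: m(x) = 5 + 6·x (mod 7).
For each evaluation point α_i, compute m(α_i) mod 7:
  α_1 = 5: Horner steps 6 → 0, so m(5) = 0.
  α_2 = 2: Horner steps 6 → 3, so m(2) = 3.
  α_3 = 4: Horner steps 6 → 1, so m(4) = 1.
  α_4 = 1: Horner steps 6 → 4, so m(1) = 4.
  α_5 = 3: Horner steps 6 → 2, so m(3) = 2.
Codeword c = [0, 3, 1, 4, 2] ∈ F_7^5.


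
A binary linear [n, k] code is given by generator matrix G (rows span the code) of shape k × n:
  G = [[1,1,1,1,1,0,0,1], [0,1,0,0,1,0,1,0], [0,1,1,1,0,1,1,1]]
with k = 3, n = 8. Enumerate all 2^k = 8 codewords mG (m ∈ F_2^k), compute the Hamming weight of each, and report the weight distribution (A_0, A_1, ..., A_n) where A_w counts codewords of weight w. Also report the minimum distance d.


Weight distribution: A_0 = 1, A_3 = 2, A_4 = 1, A_5 = 2, A_6 = 2. Minimum distance d = 3.

Enumerate all 2^3 = 8 messages m ∈ F_2^3.
For each, compute codeword c = mG in F_2^8, then tally its weight.
  m = 000 → c = 00000000, weight = 0.
  m = 100 → c = 11111001, weight = 6.
  m = 010 → c = 01001010, weight = 3.
  m = 110 → c = 10110011, weight = 5.
  m = 001 → c = 01110111, weight = 6.
  m = 101 → c = 10001110, weight = 4.
  m = 011 → c = 00111101, weight = 5.
  m = 111 → c = 11000100, weight = 3.
Tally weights:
  weight 0: 1 codewords.
  weight 3: 2 codewords.
  weight 4: 1 codewords.
  weight 5: 2 codewords.
  weight 6: 2 codewords.
Minimum distance d = smallest w > 0 with A_w > 0 = 3.
Sanity: Σ A_w = 8 = 2^3 = 8 ✓.


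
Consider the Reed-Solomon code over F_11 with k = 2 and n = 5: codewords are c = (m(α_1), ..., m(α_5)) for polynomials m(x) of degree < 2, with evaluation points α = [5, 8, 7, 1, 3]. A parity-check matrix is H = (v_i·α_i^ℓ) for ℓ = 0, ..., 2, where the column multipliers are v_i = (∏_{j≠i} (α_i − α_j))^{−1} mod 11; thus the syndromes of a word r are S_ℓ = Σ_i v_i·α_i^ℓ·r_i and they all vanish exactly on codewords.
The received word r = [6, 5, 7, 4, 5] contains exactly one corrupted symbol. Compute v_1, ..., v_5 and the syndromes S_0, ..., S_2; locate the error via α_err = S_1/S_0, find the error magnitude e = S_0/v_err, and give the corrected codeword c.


S = (6, 4, 10), error at position 2, error magnitude e = 3, c = [6, 2, 7, 4, 5].

Step 1: column multipliers v_i = (∏_{j≠i}(α_i − α_j))^{−1} mod 11.
  i = 1 (α = 5): (5−8)(5−7)(5−1)(5−3) = (−3)·(−2)·4·2 = 48 ≡ 4, so v_1 = 4^{−1} = 3 (mod 11).
  i = 2 (α = 8): (8−5)(8−7)(8−1)(8−3) = 3·1·7·5 = 105 ≡ 6, so v_2 = 6^{−1} = 2 (mod 11).
  i = 3 (α = 7): (7−5)(7−8)(7−1)(7−3) = 2·(−1)·6·4 = −48 ≡ 7, so v_3 = 7^{−1} = 8 (mod 11).
  i = 4 (α = 1): (1−5)(1−8)(1−7)(1−3) = (−4)·(−7)·(−6)·(−2) = 336 ≡ 6, so v_4 = 6^{−1} = 2 (mod 11).
  i = 5 (α = 3): (3−5)(3−8)(3−7)(3−1) = (−2)·(−5)·(−4)·2 = −80 ≡ 8, so v_5 = 8^{−1} = 7 (mod 11).
  v = [3, 2, 8, 2, 7].
Step 2: syndromes of r = [6, 5, 7, 4, 5] (all sums mod 11).
  S_0 = Σ v_i r_i = 3·6 + 2·5 + 8·7 + 2·4 + 7·5 = 127 ≡ 6.
  S_1 = Σ v_i α_i r_i = 3·5·6 + 2·8·5 + 8·7·7 + 2·1·4 + 7·3·5 = 675 ≡ 4.
  α_i^2 mod 11 = [3, 9, 5, 1, 9].
  S_2 = Σ v_i α_i^2 r_i = 3·3·6 + 2·9·5 + 8·5·7 + 2·1·4 + 7·9·5 = 747 ≡ 10.
  S = (6, 4, 10) ≠ 0, so r is not a codeword (an error is present).
Step 3: locate the error. For a single error e at position i, S_ℓ = v_i·e·α_i^ℓ, so α_err = S_1/S_0.
  S_0^{−1} = 6^{−1} = 2 (mod 11), so α_err = 4·2 = 8 ≡ 8 = α_2. Error position i = 2.
  Consistency check: S_2/S_1 = 10·3 = 30 ≡ 8 = α_err ✓ (single-error assumption holds).
Step 4: error magnitude e = S_0/v_2 = S_0·∏_{j≠2}(α_2 − α_j) = 6·6 = 36 ≡ 3 (mod 11).
Step 5: correct position 2: c_2 = r_2 − e = 5 − 3 ≡ 2 (mod 11). Hence c = [6, 2, 7, 4, 5].
  Check: interpolating c through the α_i gives m(x) = 9 + 6·x (degree < 2) with m(α_i) = c_i for every i, so c is indeed a codeword.


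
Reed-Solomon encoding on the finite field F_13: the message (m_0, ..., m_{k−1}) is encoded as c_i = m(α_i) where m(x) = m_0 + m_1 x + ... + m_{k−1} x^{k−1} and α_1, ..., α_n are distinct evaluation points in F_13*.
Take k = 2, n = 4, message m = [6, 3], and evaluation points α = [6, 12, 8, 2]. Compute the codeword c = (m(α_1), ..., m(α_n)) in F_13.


c = [11, 3, 4, 12]

Message polynomial: m(x) = 6 + 3·x (mod 13).
For each evaluation point α_i, compute m(α_i) mod 13:
  α_1 = 6: Horner steps 3 → 11, so m(6) = 11.
  α_2 = 12: Horner steps 3 → 3, so m(12) = 3.
  α_3 = 8: Horner steps 3 → 4, so m(8) = 4.
  α_4 = 2: Horner steps 3 → 12, so m(2) = 12.
Codeword c = [11, 3, 4, 12] ∈ F_13^4.


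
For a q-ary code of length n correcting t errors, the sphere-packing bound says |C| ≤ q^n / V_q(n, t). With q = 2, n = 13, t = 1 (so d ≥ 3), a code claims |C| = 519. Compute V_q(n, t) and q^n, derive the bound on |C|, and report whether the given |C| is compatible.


V_q(n, t) = 14, q^n = 8192, Hamming bound = 585, |C| = 519 ≤ bound (satisfied).

Step 1: Compute V_q(n, t) = Σ_{j=0}^1 C(n, j) (q−1)^j.
  j = 0: C(13,0)·(1)^0 = 1·1 = 1.
  j = 1: C(13,1)·(1)^1 = 13·1 = 13.
  V_q(n, t) = 1 + 13 = 14.
Step 2: q^n = 2^13 = 8192.
Step 3: Hamming bound ⌊q^n / V_q(n,t)⌋ = ⌊8192/14⌋ = 585.
Step 4: Compare |C| = 519 to 585: satisfied.
The claimed |C| lies below the Hamming bound.


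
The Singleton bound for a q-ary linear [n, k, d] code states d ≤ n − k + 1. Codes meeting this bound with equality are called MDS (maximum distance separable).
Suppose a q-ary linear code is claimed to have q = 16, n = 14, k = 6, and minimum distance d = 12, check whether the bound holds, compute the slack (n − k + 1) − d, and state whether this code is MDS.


Singleton RHS = n − k + 1 = 9, slack = -3, bound violated (no such code; not MDS).

Singleton bound: d ≤ n − k + 1.
Here n = 14, k = 6, so n − k + 1 = 9.
Given d = 12, check d ≤ 9: NO.
Slack = (n − k + 1) − d = -3.
The slack is negative: d = 12 exceeds n − k + 1 = 9 by 3, so the Singleton bound is violated and no linear [14, 6, 12]_16 code can exist. In particular it is not MDS (MDS requires d = n − k + 1 exactly).
Description: the claimed parameters are [14, 6, 12]_16; such a code would be impossible (violates the Singleton bound).


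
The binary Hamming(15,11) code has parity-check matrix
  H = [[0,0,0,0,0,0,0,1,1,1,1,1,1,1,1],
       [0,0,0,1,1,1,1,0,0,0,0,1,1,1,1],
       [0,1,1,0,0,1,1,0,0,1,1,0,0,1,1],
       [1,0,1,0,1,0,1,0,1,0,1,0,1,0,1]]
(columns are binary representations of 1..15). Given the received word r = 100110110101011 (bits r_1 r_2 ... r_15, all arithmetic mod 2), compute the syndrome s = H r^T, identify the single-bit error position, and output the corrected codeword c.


s = (1, 0, 0, 0)^T, error position = 8, corrected codeword c = 100110100101011

Compute s = H r^T mod 2 one row at a time:
  s_1 = 1 + 0 + 1 + 0 + 1 + 0 + 1 + 1 = 5 ≡ 1 (mod 2).
  s_2 = 1 + 1 + 0 + 1 + 1 + 0 + 1 + 1 = 6 ≡ 0 (mod 2).
  s_3 = 0 + 0 + 0 + 1 + 1 + 0 + 1 + 1 = 4 ≡ 0 (mod 2).
  s_4 = 1 + 0 + 1 + 1 + 0 + 0 + 0 + 1 = 4 ≡ 0 (mod 2).
s = (1, 0, 0, 0)^T — this equals column 8 of H (binary 1000), so error is at position 8.
Correct: flip bit 8 of r = 100110110101011 to get c = 100110100101011.


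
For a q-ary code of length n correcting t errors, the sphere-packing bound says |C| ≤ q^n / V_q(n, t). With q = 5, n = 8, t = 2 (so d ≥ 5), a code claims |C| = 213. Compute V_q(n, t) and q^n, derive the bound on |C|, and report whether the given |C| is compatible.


V_q(n, t) = 481, q^n = 390625, Hamming bound = 812, |C| = 213 ≤ bound (satisfied).

Step 1: Compute V_q(n, t) = Σ_{j=0}^2 C(n, j) (q−1)^j.
  j = 0: C(8,0)·(4)^0 = 1·1 = 1.
  j = 1: C(8,1)·(4)^1 = 8·4 = 32.
  j = 2: C(8,2)·(4)^2 = 28·16 = 448.
  V_q(n, t) = 1 + 32 + 448 = 481.
Step 2: q^n = 5^8 = 390625.
Step 3: Hamming bound ⌊q^n / V_q(n,t)⌋ = ⌊390625/481⌋ = 812.
Step 4: Compare |C| = 213 to 812: satisfied.
The claimed |C| lies below the Hamming bound.


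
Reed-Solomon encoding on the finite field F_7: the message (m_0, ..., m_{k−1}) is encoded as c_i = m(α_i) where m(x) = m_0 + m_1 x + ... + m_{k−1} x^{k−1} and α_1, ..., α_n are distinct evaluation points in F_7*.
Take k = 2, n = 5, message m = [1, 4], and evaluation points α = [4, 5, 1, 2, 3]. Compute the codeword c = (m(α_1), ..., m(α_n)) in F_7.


c = [3, 0, 5, 2, 6]

Message polynomial: m(x) = 1 + 4·x (mod 7).
For each evaluation point α_i, compute m(α_i) mod 7:
  α_1 = 4: Horner steps 4 → 3, so m(4) = 3.
  α_2 = 5: Horner steps 4 → 0, so m(5) = 0.
  α_3 = 1: Horner steps 4 → 5, so m(1) = 5.
  α_4 = 2: Horner steps 4 → 2, so m(2) = 2.
  α_5 = 3: Horner steps 4 → 6, so m(3) = 6.
Codeword c = [3, 0, 5, 2, 6] ∈ F_7^5.


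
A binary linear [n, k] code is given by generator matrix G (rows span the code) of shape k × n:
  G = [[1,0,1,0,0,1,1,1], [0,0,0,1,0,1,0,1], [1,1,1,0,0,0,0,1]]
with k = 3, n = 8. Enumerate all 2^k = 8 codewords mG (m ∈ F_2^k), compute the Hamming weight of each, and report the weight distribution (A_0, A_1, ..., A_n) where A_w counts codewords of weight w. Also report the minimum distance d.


Weight distribution: A_0 = 1, A_3 = 2, A_4 = 3, A_5 = 2. Minimum distance d = 3.

Enumerate all 2^3 = 8 messages m ∈ F_2^3.
For each, compute codeword c = mG in F_2^8, then tally its weight.
  m = 000 → c = 00000000, weight = 0.
  m = 100 → c = 10100111, weight = 5.
  m = 010 → c = 00010101, weight = 3.
  m = 110 → c = 10110010, weight = 4.
  m = 001 → c = 11100001, weight = 4.
  m = 101 → c = 01000110, weight = 3.
  m = 011 → c = 11110100, weight = 5.
  m = 111 → c = 01010011, weight = 4.
Tally weights:
  weight 0: 1 codewords.
  weight 3: 2 codewords.
  weight 4: 3 codewords.
  weight 5: 2 codewords.
Minimum distance d = smallest w > 0 with A_w > 0 = 3.
Sanity: Σ A_w = 8 = 2^3 = 8 ✓.


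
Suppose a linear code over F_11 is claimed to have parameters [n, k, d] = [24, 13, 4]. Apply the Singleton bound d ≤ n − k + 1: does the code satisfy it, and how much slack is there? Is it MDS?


Singleton RHS = n − k + 1 = 12, slack = 8, bound satisfied, not MDS.

Singleton bound: d ≤ n − k + 1.
Here n = 24, k = 13, so n − k + 1 = 12.
Given d = 4, check d ≤ 12: YES.
Slack = (n − k + 1) − d = 8.
The code is NOT MDS (slack = 8 > 0).
Description: the claimed parameters are [24, 13, 4]_11; such a code would be non-MDS.


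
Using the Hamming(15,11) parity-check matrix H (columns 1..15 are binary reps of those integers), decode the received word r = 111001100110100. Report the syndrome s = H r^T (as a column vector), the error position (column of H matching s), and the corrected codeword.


s = (1, 1, 0, 1)^T, error position = 13, corrected codeword c = 111001100110000

Compute s = H r^T mod 2 one row at a time:
  s_1 = 0 + 0 + 1 + 1 + 0 + 1 + 0 + 0 = 3 ≡ 1 (mod 2).
  s_2 = 0 + 0 + 1 + 1 + 0 + 1 + 0 + 0 = 3 ≡ 1 (mod 2).
  s_3 = 1 + 1 + 1 + 1 + 1 + 1 + 0 + 0 = 6 ≡ 0 (mod 2).
  s_4 = 1 + 1 + 0 + 1 + 0 + 1 + 1 + 0 = 5 ≡ 1 (mod 2).
s = (1, 1, 0, 1)^T — this equals column 13 of H (binary 1101), so error is at position 13.
Correct: flip bit 13 of r = 111001100110100 to get c = 111001100110000.
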